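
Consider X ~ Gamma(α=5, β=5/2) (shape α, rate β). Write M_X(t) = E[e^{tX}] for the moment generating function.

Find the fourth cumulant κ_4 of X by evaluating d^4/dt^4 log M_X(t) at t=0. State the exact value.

κ_4 = d^4K/dt^4 |_{t=0} = 96/125

M_X(t) = 3125/(32*(5/2 - t)^5)
K_X(t) = log M_X(t) = -5*log(5/2 - t) - 5*log(2) + 5*log(5)
dK/dt = -10/(2*t - 5)
d^2K/dt^2 = 20/(4*t^2 - 20*t + 25)
d^3K/dt^3 = -80/(8*t^3 - 60*t^2 + 150*t - 125)
d^4K/dt^4 = 480/(16*t^4 - 160*t^3 + 600*t^2 - 1000*t + 625)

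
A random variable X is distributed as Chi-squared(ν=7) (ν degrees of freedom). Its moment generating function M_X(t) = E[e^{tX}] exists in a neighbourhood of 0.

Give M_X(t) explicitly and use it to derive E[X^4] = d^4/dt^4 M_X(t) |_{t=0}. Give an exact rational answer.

M_X(t) = (1 - 2*t)^(-7/2)

E[X^4] = D^4[M](0) = 9009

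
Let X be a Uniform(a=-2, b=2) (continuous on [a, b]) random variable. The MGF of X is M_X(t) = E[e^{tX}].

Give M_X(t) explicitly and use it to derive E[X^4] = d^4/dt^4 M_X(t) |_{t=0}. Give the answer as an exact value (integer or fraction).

M_X(t) = (e^(2*t) - e^(-2*t))/(4*t)
dM/dt = (2*t*e^(4*t) + 2*t - e^(4*t) + 1)*e^(-2*t)/(4*t^2)
d^2M/dt^2 = (2*t^2*e^(4*t) - 2*t^2 - 2*t*e^(4*t) - 2*t + e^(4*t) - 1)*e^(-2*t)/(2*t^3)
d^3M/dt^3 = (4*t^3*e^(4*t) + 4*t^3 - 6*t^2*e^(4*t) + 6*t^2 + 6*t*e^(4*t) + 6*t - 3*e^(4*t) + 3)*e^(-2*t)/(2*t^4)
d^4M/dt^4 = (4*t^4*e^(4*t) - 4*t^4 - 8*t^3*e^(4*t) - 8*t^3 + 12*t^2*e^(4*t) - 12*t^2 - 12*t*e^(4*t) - 12*t + 6*e^(4*t) - 6)*e^(-2*t)/t^5

E[X^4] = d^4M/dt^4 |_{t=0} = 16/5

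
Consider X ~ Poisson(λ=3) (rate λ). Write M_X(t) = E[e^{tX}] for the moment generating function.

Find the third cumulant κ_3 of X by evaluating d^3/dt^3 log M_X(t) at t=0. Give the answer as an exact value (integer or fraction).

κ_3 = d^3K/dt^3 |_{t=0} = 3

M_X(t) = e^(3*e^(t) - 3)
K_X(t) = log M_X(t) = 3*e^(t) - 3
dK/dt = 3*e^(t)
d^2K/dt^2 = 3*e^(t)
d^3K/dt^3 = 3*e^(t)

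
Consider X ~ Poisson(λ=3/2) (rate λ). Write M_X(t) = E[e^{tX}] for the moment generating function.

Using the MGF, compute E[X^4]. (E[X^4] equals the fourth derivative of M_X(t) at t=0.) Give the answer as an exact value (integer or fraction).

E[X^4] = M′′′′(0) = 681/16

M_X(t) = e^(3*e^(t)/2 - 3/2)
M′(t) = 3*e^(-3/2)*e^(t)*e^(3*e^(t)/2)/2
M′′(t) = (9*e^(2*t)*e^(3*e^(t)/2) + 6*e^(t)*e^(3*e^(t)/2))*e^(-3/2)/4
M′′′(t) = (27*e^(3*t)*e^(3*e^(t)/2) + 54*e^(2*t)*e^(3*e^(t)/2) + 12*e^(t)*e^(3*e^(t)/2))*e^(-3/2)/8
M′′′′(t) = (81*e^(4*t)*e^(3*e^(t)/2) + 324*e^(3*t)*e^(3*e^(t)/2) + 252*e^(2*t)*e^(3*e^(t)/2) + 24*e^(t)*e^(3*e^(t)/2))*e^(-3/2)/16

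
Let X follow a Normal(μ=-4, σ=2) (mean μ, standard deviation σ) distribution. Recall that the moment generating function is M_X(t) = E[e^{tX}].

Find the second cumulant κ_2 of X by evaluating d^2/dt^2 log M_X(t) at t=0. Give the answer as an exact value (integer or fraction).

κ_2 = K^(2)(0) = 4

M_X(t) = e^(2*t^2 - 4*t)
K_X(t) = log M_X(t) = 2*t^2 - 4*t
K^(2)(t) = 4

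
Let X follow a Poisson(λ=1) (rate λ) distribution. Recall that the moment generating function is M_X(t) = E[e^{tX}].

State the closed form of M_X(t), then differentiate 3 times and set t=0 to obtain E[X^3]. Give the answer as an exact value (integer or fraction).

E[X^3] = M′′′(0) = 5

M_X(t) = e^(e^(t) - 1)
M′(t) = e^(-1)*e^(t)*e^(e^(t))
M′′(t) = (e^(2*t)*e^(e^(t)) + e^(t)*e^(e^(t)))*e^(-1)
M′′′(t) = (e^(3*t)*e^(e^(t)) + 3*e^(2*t)*e^(e^(t)) + e^(t)*e^(e^(t)))*e^(-1)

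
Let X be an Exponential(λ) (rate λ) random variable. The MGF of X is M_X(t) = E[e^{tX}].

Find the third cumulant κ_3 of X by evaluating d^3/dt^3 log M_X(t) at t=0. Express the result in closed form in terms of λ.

κ_3 = D^3[K](0) = 2/λ^3

M_X(t) = λ/(λ - t)
K_X(t) = log M_X(t) = log(λ) - log(λ - t)
D^3[K](t) = -2/(-λ^3 + 3*λ^2*t - 3*λ*t^2 + t^3)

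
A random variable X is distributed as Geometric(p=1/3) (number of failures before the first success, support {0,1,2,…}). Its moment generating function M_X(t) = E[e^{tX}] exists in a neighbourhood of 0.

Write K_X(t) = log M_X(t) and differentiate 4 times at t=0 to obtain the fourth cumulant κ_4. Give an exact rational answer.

M_X(t) = 1/(3*(1 - 2*e^(t)/3))
K_X(t) = log M_X(t) = -log(1 - 2*e^(t)/3) - log(3)
K^(4)(t) = (24*e^(3*t) + 144*e^(2*t) + 54*e^(t))/(16*e^(4*t) - 96*e^(3*t) + 216*e^(2*t) - 216*e^(t) + 81)

κ_4 = K^(4)(0) = 222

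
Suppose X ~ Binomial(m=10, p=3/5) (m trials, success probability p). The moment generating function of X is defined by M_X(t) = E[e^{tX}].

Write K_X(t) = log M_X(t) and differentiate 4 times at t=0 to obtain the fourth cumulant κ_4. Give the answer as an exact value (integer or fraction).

M_X(t) = (3*e^(t)/5 + 2/5)^10
K_X(t) = log M_X(t) = 10*log(3*e^(t)/5 + 2/5)
K^(4)(t) = (540*e^(3*t) - 1440*e^(2*t) + 240*e^(t))/(81*e^(4*t) + 216*e^(3*t) + 216*e^(2*t) + 96*e^(t) + 16)

κ_4 = K^(4)(0) = -132/125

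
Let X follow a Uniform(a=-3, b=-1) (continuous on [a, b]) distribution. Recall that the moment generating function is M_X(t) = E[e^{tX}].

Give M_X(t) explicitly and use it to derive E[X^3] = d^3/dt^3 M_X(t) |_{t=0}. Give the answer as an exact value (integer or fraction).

E[X^3] = D^3[M](0) = -10

M_X(t) = (e^(-t) - e^(-3*t))/(2*t)
D^3[M](t) = (-t^3*e^(2*t) + 27*t^3 - 3*t^2*e^(2*t) + 27*t^2 - 6*t*e^(2*t) + 18*t - 6*e^(2*t) + 6)*e^(-3*t)/(2*t^4)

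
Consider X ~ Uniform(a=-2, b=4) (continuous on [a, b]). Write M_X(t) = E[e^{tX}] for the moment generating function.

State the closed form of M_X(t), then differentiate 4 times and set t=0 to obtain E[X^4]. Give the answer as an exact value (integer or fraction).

E[X^4] = M′′′′(0) = 176/5

M_X(t) = (e^(4*t) - e^(-2*t))/(6*t)
M′(t) = (4*t*e^(6*t) + 2*t - e^(6*t) + 1)*e^(-2*t)/(6*t^2)
M′′(t) = (8*t^2*e^(6*t) - 2*t^2 - 4*t*e^(6*t) - 2*t + e^(6*t) - 1)*e^(-2*t)/(3*t^3)
M′′′(t) = (32*t^3*e^(6*t) + 4*t^3 - 24*t^2*e^(6*t) + 6*t^2 + 12*t*e^(6*t) + 6*t - 3*e^(6*t) + 3)*e^(-2*t)/(3*t^4)
M′′′′(t) = (128*t^4*e^(6*t) - 8*t^4 - 128*t^3*e^(6*t) - 16*t^3 + 96*t^2*e^(6*t) - 24*t^2 - 48*t*e^(6*t) - 24*t + 12*e^(6*t) - 12)*e^(-2*t)/(3*t^5)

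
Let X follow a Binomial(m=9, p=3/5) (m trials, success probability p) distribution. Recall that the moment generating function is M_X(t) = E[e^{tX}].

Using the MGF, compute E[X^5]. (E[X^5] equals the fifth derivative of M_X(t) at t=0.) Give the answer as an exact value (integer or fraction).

E[X^5] = D^5[M](0) = 5131647/625

M_X(t) = (3*e^(t)/5 + 2/5)^9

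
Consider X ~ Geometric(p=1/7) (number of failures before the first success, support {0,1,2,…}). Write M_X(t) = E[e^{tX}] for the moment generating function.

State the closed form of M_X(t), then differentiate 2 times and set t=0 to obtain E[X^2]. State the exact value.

M_X(t) = 1/(7*(1 - 6*e^(t)/7))
M^(2)(t) = (-36*e^(2*t) - 42*e^(t))/(216*e^(3*t) - 756*e^(2*t) + 882*e^(t) - 343)

E[X^2] = M^(2)(0) = 78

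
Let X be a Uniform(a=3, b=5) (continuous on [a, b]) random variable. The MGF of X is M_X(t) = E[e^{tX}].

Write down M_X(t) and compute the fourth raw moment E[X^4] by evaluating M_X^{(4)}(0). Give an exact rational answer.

E[X^4] = D^4[M](0) = 1441/5

M_X(t) = (e^(5*t) - e^(3*t))/(2*t)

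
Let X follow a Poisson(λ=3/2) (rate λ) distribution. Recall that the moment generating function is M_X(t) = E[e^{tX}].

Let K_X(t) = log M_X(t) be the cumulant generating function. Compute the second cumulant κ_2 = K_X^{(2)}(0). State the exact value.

κ_2 = d^2K/dt^2 |_{t=0} = 3/2

M_X(t) = e^(3*e^(t)/2 - 3/2)
K_X(t) = log M_X(t) = 3*e^(t)/2 - 3/2
dK/dt = 3*e^(t)/2
d^2K/dt^2 = 3*e^(t)/2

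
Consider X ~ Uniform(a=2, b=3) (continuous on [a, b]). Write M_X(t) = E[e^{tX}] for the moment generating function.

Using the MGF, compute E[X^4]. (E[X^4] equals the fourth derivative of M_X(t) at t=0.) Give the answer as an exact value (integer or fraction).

E[X^4] = D^4[M](0) = 211/5

M_X(t) = (e^(3*t) - e^(2*t))/t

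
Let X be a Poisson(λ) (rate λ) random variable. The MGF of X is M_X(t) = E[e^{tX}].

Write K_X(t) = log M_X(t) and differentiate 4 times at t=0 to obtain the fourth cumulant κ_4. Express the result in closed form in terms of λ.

κ_4 = K^(4)(0) = λ

M_X(t) = e^(λ*(e^(t) - 1))
K_X(t) = log M_X(t) = λ*(e^(t) - 1)
K^(4)(t) = λ*e^(t)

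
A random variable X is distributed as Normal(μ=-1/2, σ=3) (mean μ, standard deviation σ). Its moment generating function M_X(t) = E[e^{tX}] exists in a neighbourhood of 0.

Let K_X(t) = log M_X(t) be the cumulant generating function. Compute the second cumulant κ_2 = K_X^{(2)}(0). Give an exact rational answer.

κ_2 = K^(2)(0) = 9

M_X(t) = e^(9*t^2/2 - t/2)
K_X(t) = log M_X(t) = 9*t^2/2 - t/2
K^(2)(t) = 9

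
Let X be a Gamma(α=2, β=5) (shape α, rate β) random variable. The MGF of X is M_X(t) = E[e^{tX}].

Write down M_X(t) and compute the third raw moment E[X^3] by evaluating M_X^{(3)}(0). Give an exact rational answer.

E[X^3] = M′′′(0) = 24/125

M_X(t) = 25/(5 - t)^2
M′(t) = -50/(t^3 - 15*t^2 + 75*t - 125)
M′′(t) = 150/(t^4 - 20*t^3 + 150*t^2 - 500*t + 625)
M′′′(t) = -600/(t^5 - 25*t^4 + 250*t^3 - 1250*t^2 + 3125*t - 3125)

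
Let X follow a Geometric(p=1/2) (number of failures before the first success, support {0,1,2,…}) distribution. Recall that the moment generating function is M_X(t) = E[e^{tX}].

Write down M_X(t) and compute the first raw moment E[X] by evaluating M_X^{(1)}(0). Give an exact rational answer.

E[X] = M′(0) = 1

M_X(t) = 1/(2*(1 - e^(t)/2))
M′(t) = e^(t)/(e^(2*t) - 4*e^(t) + 4)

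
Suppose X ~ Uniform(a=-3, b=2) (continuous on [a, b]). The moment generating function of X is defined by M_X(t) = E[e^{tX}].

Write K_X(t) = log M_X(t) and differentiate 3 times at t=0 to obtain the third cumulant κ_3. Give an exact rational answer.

κ_3 = D^3[K](0) = 0

M_X(t) = (e^(2*t) - e^(-3*t))/(5*t)
K_X(t) = log M_X(t) = -log(t) + log(e^(2*t) - e^(-3*t)) - log(5)
D^3[K](t) = (125*t^3*e^(10*t) + 125*t^3*e^(5*t) - 2*e^(15*t) + 6*e^(10*t) - 6*e^(5*t) + 2)/(t^3*e^(15*t) - 3*t^3*e^(10*t) + 3*t^3*e^(5*t) - t^3)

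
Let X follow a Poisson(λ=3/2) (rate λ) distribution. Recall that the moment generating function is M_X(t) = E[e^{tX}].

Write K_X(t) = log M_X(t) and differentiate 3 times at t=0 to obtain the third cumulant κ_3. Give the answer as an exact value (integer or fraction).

κ_3 = D^3[K](0) = 3/2

M_X(t) = e^(3*e^(t)/2 - 3/2)
K_X(t) = log M_X(t) = 3*e^(t)/2 - 3/2
D^3[K](t) = 3*e^(t)/2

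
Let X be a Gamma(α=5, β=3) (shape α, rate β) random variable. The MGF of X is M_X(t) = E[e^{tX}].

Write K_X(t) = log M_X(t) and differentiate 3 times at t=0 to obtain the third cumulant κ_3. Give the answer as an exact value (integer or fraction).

M_X(t) = 243/(3 - t)^5
K_X(t) = log M_X(t) = -5*log(3 - t) + 5*log(3)
D^3[K](t) = -10/(t^3 - 9*t^2 + 27*t - 27)

κ_3 = D^3[K](0) = 10/27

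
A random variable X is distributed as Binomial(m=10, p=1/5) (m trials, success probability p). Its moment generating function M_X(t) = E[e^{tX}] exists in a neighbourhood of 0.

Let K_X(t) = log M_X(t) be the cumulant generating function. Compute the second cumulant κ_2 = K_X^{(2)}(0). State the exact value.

κ_2 = K^(2)(0) = 8/5

M_X(t) = (e^(t)/5 + 4/5)^10
K_X(t) = log M_X(t) = 10*log(e^(t)/5 + 4/5)
K^(2)(t) = 40*e^(t)/(e^(2*t) + 8*e^(t) + 16)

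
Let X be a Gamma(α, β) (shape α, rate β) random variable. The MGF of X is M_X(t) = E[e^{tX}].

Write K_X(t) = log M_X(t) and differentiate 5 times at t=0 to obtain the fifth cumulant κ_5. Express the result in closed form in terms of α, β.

κ_5 = K^(5)(0) = 24*α/β^5

M_X(t) = (β/(β - t))^α
K_X(t) = log M_X(t) = α*(log(β) - log(β - t))
K^(5)(t) = -24*α/(-β^5 + 5*β^4*t - 10*β^3*t^2 + 10*β^2*t^3 - 5*β*t^4 + t^5)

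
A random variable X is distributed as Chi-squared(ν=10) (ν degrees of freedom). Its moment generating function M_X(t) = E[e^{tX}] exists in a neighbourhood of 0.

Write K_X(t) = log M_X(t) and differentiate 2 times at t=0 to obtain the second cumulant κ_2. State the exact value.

κ_2 = K^(2)(0) = 20

M_X(t) = (1 - 2*t)^(-5)
K_X(t) = log M_X(t) = -5*log(1 - 2*t)
K^(2)(t) = 20/(4*t^2 - 4*t + 1)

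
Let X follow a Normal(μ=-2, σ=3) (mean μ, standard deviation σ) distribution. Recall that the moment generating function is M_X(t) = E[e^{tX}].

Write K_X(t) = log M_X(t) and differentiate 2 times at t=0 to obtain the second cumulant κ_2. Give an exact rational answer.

M_X(t) = e^(9*t^2/2 - 2*t)
K_X(t) = log M_X(t) = 9*t^2/2 - 2*t
dK/dt = 9*t - 2
d^2K/dt^2 = 9

κ_2 = d^2K/dt^2 |_{t=0} = 9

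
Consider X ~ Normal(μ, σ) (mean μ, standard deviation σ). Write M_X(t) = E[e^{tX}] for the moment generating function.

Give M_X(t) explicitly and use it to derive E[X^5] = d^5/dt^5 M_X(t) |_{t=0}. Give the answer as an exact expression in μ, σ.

M_X(t) = e^(μ*t + σ^2*t^2/2)

E[X^5] = D^5[M](0) = μ*(μ^4 + 10*μ^2*σ^2 + 15*σ^4)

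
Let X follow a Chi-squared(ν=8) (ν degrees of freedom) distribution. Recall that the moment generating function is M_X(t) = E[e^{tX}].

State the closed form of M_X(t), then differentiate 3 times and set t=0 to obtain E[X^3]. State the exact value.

M_X(t) = (1 - 2*t)^(-4)
D^3[M](t) = -960/(128*t^7 - 448*t^6 + 672*t^5 - 560*t^4 + 280*t^3 - 84*t^2 + 14*t - 1)

E[X^3] = D^3[M](0) = 960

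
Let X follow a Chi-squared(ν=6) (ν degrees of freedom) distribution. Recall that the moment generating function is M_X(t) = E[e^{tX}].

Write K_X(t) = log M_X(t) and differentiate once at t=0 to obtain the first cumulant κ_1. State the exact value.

κ_1 = K^(1)(0) = 6

M_X(t) = (1 - 2*t)^(-3)
K_X(t) = log M_X(t) = -3*log(1 - 2*t)
K^(1)(t) = -6/(2*t - 1)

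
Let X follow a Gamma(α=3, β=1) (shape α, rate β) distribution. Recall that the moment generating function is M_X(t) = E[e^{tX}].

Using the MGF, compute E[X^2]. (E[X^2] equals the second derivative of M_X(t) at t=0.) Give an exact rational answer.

M_X(t) = (1 - t)^(-3)
M′(t) = 3/(t^4 - 4*t^3 + 6*t^2 - 4*t + 1)
M′′(t) = -12/(t^5 - 5*t^4 + 10*t^3 - 10*t^2 + 5*t - 1)

E[X^2] = M′′(0) = 12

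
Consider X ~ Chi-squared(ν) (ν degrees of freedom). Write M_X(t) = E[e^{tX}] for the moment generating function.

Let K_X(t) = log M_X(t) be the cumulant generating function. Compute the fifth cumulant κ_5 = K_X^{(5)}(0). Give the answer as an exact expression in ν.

κ_5 = D^5[K](0) = 384*ν

M_X(t) = (1 - 2*t)^(-ν/2)
K_X(t) = log M_X(t) = -ν*log(1 - 2*t)/2
D^5[K](t) = -384*ν/(32*t^5 - 80*t^4 + 80*t^3 - 40*t^2 + 10*t - 1)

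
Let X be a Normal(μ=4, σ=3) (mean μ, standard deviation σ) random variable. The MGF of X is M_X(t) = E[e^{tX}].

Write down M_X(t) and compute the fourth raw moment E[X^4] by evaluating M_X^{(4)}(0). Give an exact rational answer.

E[X^4] = M′′′′(0) = 1363

M_X(t) = e^(9*t^2/2 + 4*t)
M′(t) = 9*t*e^(4*t)*e^(9*t^2/2) + 4*e^(4*t)*e^(9*t^2/2)
M′′(t) = 81*t^2*e^(4*t)*e^(9*t^2/2) + 72*t*e^(4*t)*e^(9*t^2/2) + 25*e^(4*t)*e^(9*t^2/2)
M′′′(t) = 729*t^3*e^(4*t)*e^(9*t^2/2) + 972*t^2*e^(4*t)*e^(9*t^2/2) + 675*t*e^(4*t)*e^(9*t^2/2) + 172*e^(4*t)*e^(9*t^2/2)
M′′′′(t) = 6561*t^4*e^(4*t)*e^(9*t^2/2) + 11664*t^3*e^(4*t)*e^(9*t^2/2) + 12150*t^2*e^(4*t)*e^(9*t^2/2) + 6192*t*e^(4*t)*e^(9*t^2/2) + 1363*e^(4*t)*e^(9*t^2/2)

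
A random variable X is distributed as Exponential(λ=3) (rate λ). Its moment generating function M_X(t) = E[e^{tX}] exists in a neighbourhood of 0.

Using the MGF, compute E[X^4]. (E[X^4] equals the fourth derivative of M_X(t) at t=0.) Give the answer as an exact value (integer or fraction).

M_X(t) = 3/(3 - t)
dM/dt = 3/(t^2 - 6*t + 9)
d^2M/dt^2 = -6/(t^3 - 9*t^2 + 27*t - 27)
d^3M/dt^3 = 18/(t^4 - 12*t^3 + 54*t^2 - 108*t + 81)
d^4M/dt^4 = -72/(t^5 - 15*t^4 + 90*t^3 - 270*t^2 + 405*t - 243)

E[X^4] = d^4M/dt^4 |_{t=0} = 8/27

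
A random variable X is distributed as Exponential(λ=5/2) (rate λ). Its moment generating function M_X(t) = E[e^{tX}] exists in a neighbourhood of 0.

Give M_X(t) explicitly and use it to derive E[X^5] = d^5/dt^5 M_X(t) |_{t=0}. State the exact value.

M_X(t) = 5/(2*(5/2 - t))
M^(5)(t) = 19200/(64*t^6 - 960*t^5 + 6000*t^4 - 20000*t^3 + 37500*t^2 - 37500*t + 15625)

E[X^5] = M^(5)(0) = 768/625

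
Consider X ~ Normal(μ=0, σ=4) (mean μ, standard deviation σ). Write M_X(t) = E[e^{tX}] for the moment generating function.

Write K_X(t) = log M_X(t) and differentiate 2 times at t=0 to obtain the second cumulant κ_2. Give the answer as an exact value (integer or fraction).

κ_2 = K′′(0) = 16

M_X(t) = e^(8*t^2)
K_X(t) = log M_X(t) = 8*t^2
K′(t) = 16*t
K′′(t) = 16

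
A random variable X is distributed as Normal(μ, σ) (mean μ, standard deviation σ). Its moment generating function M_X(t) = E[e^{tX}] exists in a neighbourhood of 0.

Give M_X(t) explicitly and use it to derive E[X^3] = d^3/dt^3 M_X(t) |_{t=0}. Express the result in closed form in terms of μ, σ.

E[X^3] = d^3M/dt^3 |_{t=0} = μ*(μ^2 + 3*σ^2)

M_X(t) = e^(μ*t + σ^2*t^2/2)
dM/dt = μ*e^(μ*t)*e^(σ^2*t^2/2) + σ^2*t*e^(μ*t)*e^(σ^2*t^2/2)
d^2M/dt^2 = μ^2*e^(μ*t)*e^(σ^2*t^2/2) + 2*μ*σ^2*t*e^(μ*t)*e^(σ^2*t^2/2) + σ^4*t^2*e^(μ*t)*e^(σ^2*t^2/2) + σ^2*e^(μ*t)*e^(σ^2*t^2/2)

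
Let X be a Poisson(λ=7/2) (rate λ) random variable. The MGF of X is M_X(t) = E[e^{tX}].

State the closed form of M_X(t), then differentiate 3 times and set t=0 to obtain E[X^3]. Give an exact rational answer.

E[X^3] = d^3M/dt^3 |_{t=0} = 665/8

M_X(t) = e^(7*e^(t)/2 - 7/2)
dM/dt = 7*e^(-7/2)*e^(t)*e^(7*e^(t)/2)/2
d^2M/dt^2 = (49*e^(2*t)*e^(7*e^(t)/2) + 14*e^(t)*e^(7*e^(t)/2))*e^(-7/2)/4
d^3M/dt^3 = (343*e^(3*t)*e^(7*e^(t)/2) + 294*e^(2*t)*e^(7*e^(t)/2) + 28*e^(t)*e^(7*e^(t)/2))*e^(-7/2)/8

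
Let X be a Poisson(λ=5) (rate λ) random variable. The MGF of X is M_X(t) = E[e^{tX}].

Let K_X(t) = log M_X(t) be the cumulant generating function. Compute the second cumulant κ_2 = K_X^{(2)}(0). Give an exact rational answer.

M_X(t) = e^(5*e^(t) - 5)
K_X(t) = log M_X(t) = 5*e^(t) - 5
K^(2)(t) = 5*e^(t)

κ_2 = K^(2)(0) = 5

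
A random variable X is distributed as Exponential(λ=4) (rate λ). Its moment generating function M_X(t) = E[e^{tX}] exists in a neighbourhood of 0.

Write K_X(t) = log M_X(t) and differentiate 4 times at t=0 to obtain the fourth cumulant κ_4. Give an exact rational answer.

κ_4 = d^4K/dt^4 |_{t=0} = 3/128

M_X(t) = 4/(4 - t)
K_X(t) = log M_X(t) = -log(4 - t) + 2*log(2)
dK/dt = -1/(t - 4)
d^2K/dt^2 = 1/(t^2 - 8*t + 16)
d^3K/dt^3 = -2/(t^3 - 12*t^2 + 48*t - 64)
d^4K/dt^4 = 6/(t^4 - 16*t^3 + 96*t^2 - 256*t + 256)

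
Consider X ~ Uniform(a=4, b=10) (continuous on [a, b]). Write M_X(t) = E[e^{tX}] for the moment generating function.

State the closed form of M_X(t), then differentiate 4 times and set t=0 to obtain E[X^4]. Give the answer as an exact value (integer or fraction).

M_X(t) = (e^(10*t) - e^(4*t))/(6*t)

E[X^4] = M^(4)(0) = 16496/5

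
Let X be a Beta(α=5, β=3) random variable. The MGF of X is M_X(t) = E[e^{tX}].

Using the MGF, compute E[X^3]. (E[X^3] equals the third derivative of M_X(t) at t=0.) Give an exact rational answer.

E[X^3] = D^3[M](0) = 7/24

M_X(t) = ₁F₁(5; 8; t)
D^3[M](t) = 7*₁F₁(8; 11; t)/24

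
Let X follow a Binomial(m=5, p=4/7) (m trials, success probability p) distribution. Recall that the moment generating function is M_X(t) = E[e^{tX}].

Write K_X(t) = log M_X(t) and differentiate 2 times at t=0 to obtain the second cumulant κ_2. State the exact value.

κ_2 = K^(2)(0) = 60/49

M_X(t) = (4*e^(t)/7 + 3/7)^5
K_X(t) = log M_X(t) = 5*log(4*e^(t)/7 + 3/7)
K^(2)(t) = 60*e^(t)/(16*e^(2*t) + 24*e^(t) + 9)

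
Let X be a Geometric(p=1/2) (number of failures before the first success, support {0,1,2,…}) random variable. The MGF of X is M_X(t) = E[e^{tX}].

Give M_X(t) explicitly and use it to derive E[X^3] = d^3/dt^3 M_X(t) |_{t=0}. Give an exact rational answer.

M_X(t) = 1/(2*(1 - e^(t)/2))
M′(t) = e^(t)/(e^(2*t) - 4*e^(t) + 4)
M′′(t) = (-e^(2*t) - 2*e^(t))/(e^(3*t) - 6*e^(2*t) + 12*e^(t) - 8)
M′′′(t) = (e^(3*t) + 8*e^(2*t) + 4*e^(t))/(e^(4*t) - 8*e^(3*t) + 24*e^(2*t) - 32*e^(t) + 16)

E[X^3] = M′′′(0) = 13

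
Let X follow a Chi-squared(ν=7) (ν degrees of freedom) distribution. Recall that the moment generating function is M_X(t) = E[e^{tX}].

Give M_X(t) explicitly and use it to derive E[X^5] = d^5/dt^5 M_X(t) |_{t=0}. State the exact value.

M_X(t) = (1 - 2*t)^(-7/2)

E[X^5] = M^(5)(0) = 135135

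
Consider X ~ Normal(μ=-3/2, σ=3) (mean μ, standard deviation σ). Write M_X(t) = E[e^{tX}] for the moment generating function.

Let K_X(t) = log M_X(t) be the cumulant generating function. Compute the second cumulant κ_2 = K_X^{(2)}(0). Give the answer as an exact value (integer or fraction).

M_X(t) = e^(9*t^2/2 - 3*t/2)
K_X(t) = log M_X(t) = 9*t^2/2 - 3*t/2
K′(t) = 9*t - 3/2
K′′(t) = 9

κ_2 = K′′(0) = 9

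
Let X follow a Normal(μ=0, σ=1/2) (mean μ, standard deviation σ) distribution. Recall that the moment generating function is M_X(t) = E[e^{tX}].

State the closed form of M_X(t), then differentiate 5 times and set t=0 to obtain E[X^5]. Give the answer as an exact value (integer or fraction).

E[X^5] = d^5M/dt^5 |_{t=0} = 0

M_X(t) = e^(t^2/8)
dM/dt = t*e^(t^2/8)/4
d^2M/dt^2 = t^2*e^(t^2/8)/16 + e^(t^2/8)/4
d^3M/dt^3 = t^3*e^(t^2/8)/64 + 3*t*e^(t^2/8)/16
d^4M/dt^4 = t^4*e^(t^2/8)/256 + 3*t^2*e^(t^2/8)/32 + 3*e^(t^2/8)/16
d^5M/dt^5 = t^5*e^(t^2/8)/1024 + 5*t^3*e^(t^2/8)/128 + 15*t*e^(t^2/8)/64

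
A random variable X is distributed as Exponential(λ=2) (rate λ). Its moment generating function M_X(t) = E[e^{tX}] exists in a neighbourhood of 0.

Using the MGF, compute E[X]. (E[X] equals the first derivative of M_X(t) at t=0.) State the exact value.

E[X] = D[M](0) = 1/2

M_X(t) = 2/(2 - t)
D[M](t) = 2/(t^2 - 4*t + 4)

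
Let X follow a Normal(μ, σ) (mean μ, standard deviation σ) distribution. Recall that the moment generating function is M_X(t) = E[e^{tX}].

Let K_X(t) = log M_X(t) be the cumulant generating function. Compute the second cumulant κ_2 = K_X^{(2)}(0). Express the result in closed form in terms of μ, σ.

M_X(t) = e^(μ*t + σ^2*t^2/2)
K_X(t) = log M_X(t) = μ*t + σ^2*t^2/2
D^2[K](t) = σ^2

κ_2 = D^2[K](0) = σ^2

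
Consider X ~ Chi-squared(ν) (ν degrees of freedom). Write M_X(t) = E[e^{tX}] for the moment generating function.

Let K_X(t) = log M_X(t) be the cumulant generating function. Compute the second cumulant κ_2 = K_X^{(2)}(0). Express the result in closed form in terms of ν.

κ_2 = K′′(0) = 2*ν

M_X(t) = (1 - 2*t)^(-ν/2)
K_X(t) = log M_X(t) = -ν*log(1 - 2*t)/2
K′(t) = -ν/(2*t - 1)
K′′(t) = 2*ν/(4*t^2 - 4*t + 1)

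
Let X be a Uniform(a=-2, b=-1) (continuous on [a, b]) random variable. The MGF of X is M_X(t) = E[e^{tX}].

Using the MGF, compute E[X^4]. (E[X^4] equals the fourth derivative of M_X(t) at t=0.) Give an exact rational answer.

M_X(t) = (e^(-t) - e^(-2*t))/t
M^(4)(t) = (t^4*e^(t) - 16*t^4 + 4*t^3*e^(t) - 32*t^3 + 12*t^2*e^(t) - 48*t^2 + 24*t*e^(t) - 48*t + 24*e^(t) - 24)*e^(-2*t)/t^5

E[X^4] = M^(4)(0) = 31/5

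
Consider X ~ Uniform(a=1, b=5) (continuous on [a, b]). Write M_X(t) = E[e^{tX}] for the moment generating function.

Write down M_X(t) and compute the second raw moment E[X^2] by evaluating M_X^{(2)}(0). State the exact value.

E[X^2] = d^2M/dt^2 |_{t=0} = 31/3

M_X(t) = (e^(5*t) - e^(t))/(4*t)
dM/dt = (5*t*e^(5*t) - t*e^(t) - e^(5*t) + e^(t))/(4*t^2)
d^2M/dt^2 = (25*t^2*e^(5*t) - t^2*e^(t) - 10*t*e^(5*t) + 2*t*e^(t) + 2*e^(5*t) - 2*e^(t))/(4*t^3)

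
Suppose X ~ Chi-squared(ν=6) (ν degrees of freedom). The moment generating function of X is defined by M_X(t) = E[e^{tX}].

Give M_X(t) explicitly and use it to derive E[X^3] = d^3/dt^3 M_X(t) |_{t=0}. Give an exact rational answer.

M_X(t) = (1 - 2*t)^(-3)
M′(t) = 6/(16*t^4 - 32*t^3 + 24*t^2 - 8*t + 1)
M′′(t) = -48/(32*t^5 - 80*t^4 + 80*t^3 - 40*t^2 + 10*t - 1)
M′′′(t) = 480/(64*t^6 - 192*t^5 + 240*t^4 - 160*t^3 + 60*t^2 - 12*t + 1)

E[X^3] = M′′′(0) = 480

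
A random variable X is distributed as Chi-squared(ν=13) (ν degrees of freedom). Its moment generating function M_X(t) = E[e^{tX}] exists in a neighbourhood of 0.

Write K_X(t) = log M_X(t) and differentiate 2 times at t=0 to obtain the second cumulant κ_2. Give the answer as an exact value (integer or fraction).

κ_2 = K′′(0) = 26

M_X(t) = (1 - 2*t)^(-13/2)
K_X(t) = log M_X(t) = -13*log(1 - 2*t)/2
K′(t) = -13/(2*t - 1)
K′′(t) = 26/(4*t^2 - 4*t + 1)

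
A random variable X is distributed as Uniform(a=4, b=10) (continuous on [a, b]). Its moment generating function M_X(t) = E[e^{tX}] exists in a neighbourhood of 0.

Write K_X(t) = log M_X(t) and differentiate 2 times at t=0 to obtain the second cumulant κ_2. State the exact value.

κ_2 = D^2[K](0) = 3

M_X(t) = (e^(10*t) - e^(4*t))/(6*t)
K_X(t) = log M_X(t) = -log(t) + log(e^(10*t) - e^(4*t)) - log(6)
D^2[K](t) = (-36*t^2*e^(6*t) + e^(12*t) - 2*e^(6*t) + 1)/(t^2*e^(12*t) - 2*t^2*e^(6*t) + t^2)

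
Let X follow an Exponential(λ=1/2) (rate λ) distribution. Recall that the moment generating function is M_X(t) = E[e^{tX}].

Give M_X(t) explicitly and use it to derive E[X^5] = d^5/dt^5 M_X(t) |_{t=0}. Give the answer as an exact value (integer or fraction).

M_X(t) = 1/(2*(1/2 - t))
M′(t) = 2/(4*t^2 - 4*t + 1)
M′′(t) = -8/(8*t^3 - 12*t^2 + 6*t - 1)
M′′′(t) = 48/(16*t^4 - 32*t^3 + 24*t^2 - 8*t + 1)
M′′′′(t) = -384/(32*t^5 - 80*t^4 + 80*t^3 - 40*t^2 + 10*t - 1)
M′′′′′(t) = 3840/(64*t^6 - 192*t^5 + 240*t^4 - 160*t^3 + 60*t^2 - 12*t + 1)

E[X^5] = M′′′′′(0) = 3840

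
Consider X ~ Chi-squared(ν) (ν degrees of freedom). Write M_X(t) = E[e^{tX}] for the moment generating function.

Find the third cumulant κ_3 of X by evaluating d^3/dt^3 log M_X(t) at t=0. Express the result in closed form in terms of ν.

κ_3 = K^(3)(0) = 8*ν

M_X(t) = (1 - 2*t)^(-ν/2)
K_X(t) = log M_X(t) = -ν*log(1 - 2*t)/2
K^(3)(t) = -8*ν/(8*t^3 - 12*t^2 + 6*t - 1)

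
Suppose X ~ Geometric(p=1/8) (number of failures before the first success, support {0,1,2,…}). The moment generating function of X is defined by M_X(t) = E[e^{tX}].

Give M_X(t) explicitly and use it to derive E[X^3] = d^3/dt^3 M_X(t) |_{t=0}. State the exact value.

M_X(t) = 1/(8*(1 - 7*e^(t)/8))
M^(3)(t) = (343*e^(3*t) + 1568*e^(2*t) + 448*e^(t))/(2401*e^(4*t) - 10976*e^(3*t) + 18816*e^(2*t) - 14336*e^(t) + 4096)

E[X^3] = M^(3)(0) = 2359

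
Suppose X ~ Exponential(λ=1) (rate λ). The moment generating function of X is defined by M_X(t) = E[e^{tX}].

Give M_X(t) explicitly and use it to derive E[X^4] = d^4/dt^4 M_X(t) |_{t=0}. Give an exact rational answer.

E[X^4] = D^4[M](0) = 24

M_X(t) = 1/(1 - t)
D^4[M](t) = -24/(t^5 - 5*t^4 + 10*t^3 - 10*t^2 + 5*t - 1)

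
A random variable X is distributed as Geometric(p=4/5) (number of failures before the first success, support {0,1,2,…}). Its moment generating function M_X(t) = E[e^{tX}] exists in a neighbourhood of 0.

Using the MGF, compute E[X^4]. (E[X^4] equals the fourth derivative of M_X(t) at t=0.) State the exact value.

E[X^4] = M′′′′(0) = 57/32

M_X(t) = 4/(5*(1 - e^(t)/5))
M′(t) = 4*e^(t)/(e^(2*t) - 10*e^(t) + 25)
M′′(t) = (-4*e^(2*t) - 20*e^(t))/(e^(3*t) - 15*e^(2*t) + 75*e^(t) - 125)
M′′′(t) = (4*e^(3*t) + 80*e^(2*t) + 100*e^(t))/(e^(4*t) - 20*e^(3*t) + 150*e^(2*t) - 500*e^(t) + 625)
M′′′′(t) = (-4*e^(4*t) - 220*e^(3*t) - 1100*e^(2*t) - 500*e^(t))/(e^(5*t) - 25*e^(4*t) + 250*e^(3*t) - 1250*e^(2*t) + 3125*e^(t) - 3125)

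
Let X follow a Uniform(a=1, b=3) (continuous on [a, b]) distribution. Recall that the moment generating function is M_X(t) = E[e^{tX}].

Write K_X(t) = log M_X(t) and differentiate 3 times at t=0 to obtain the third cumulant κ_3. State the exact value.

M_X(t) = (e^(3*t) - e^(t))/(2*t)
K_X(t) = log M_X(t) = -log(t) + log(e^(3*t) - e^(t)) - log(2)
D^3[K](t) = (8*t^3*e^(4*t) + 8*t^3*e^(2*t) - 2*e^(6*t) + 6*e^(4*t) - 6*e^(2*t) + 2)/(t^3*e^(6*t) - 3*t^3*e^(4*t) + 3*t^3*e^(2*t) - t^3)

κ_3 = D^3[K](0) = 0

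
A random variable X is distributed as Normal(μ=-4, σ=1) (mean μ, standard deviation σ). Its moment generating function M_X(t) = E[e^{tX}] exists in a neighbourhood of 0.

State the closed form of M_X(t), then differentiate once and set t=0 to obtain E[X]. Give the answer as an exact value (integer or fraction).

E[X] = M^(1)(0) = -4

M_X(t) = e^(t^2/2 - 4*t)
M^(1)(t) = t*e^(-4*t)*e^(t^2/2) - 4*e^(-4*t)*e^(t^2/2)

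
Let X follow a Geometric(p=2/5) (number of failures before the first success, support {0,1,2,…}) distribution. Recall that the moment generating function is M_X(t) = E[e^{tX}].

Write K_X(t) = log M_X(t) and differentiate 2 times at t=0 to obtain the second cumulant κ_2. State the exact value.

κ_2 = d^2K/dt^2 |_{t=0} = 15/4

M_X(t) = 2/(5*(1 - 3*e^(t)/5))
K_X(t) = log M_X(t) = -log(1 - 3*e^(t)/5) - log(5) + log(2)
dK/dt = -3*e^(t)/(3*e^(t) - 5)
d^2K/dt^2 = 15*e^(t)/(9*e^(2*t) - 30*e^(t) + 25)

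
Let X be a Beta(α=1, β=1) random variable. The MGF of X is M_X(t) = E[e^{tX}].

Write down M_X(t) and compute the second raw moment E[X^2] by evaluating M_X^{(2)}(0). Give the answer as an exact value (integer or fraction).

M_X(t) = ₁F₁(1; 2; t)
M′(t) = ₁F₁(2; 3; t)/2
M′′(t) = ₁F₁(3; 4; t)/3

E[X^2] = M′′(0) = 1/3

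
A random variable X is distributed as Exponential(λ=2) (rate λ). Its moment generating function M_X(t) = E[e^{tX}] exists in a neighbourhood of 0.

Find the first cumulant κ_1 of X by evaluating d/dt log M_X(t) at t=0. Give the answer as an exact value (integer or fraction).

κ_1 = K^(1)(0) = 1/2

M_X(t) = 2/(2 - t)
K_X(t) = log M_X(t) = -log(2 - t) + log(2)
K^(1)(t) = -1/(t - 2)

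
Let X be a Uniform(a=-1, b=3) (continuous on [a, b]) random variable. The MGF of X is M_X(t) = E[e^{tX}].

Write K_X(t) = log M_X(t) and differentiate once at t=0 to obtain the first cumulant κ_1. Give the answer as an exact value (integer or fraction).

κ_1 = K^(1)(0) = 1

M_X(t) = (e^(3*t) - e^(-t))/(4*t)
K_X(t) = log M_X(t) = -log(t) + log(e^(3*t) - e^(-t)) - 2*log(2)
K^(1)(t) = (3*t*e^(4*t) + t - e^(4*t) + 1)/(t*e^(4*t) - t)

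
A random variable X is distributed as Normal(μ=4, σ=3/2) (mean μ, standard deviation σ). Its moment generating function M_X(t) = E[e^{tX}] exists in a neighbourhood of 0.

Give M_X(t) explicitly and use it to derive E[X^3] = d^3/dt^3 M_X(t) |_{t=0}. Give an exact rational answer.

M_X(t) = e^(9*t^2/8 + 4*t)
dM/dt = 9*t*e^(4*t)*e^(9*t^2/8)/4 + 4*e^(4*t)*e^(9*t^2/8)
d^2M/dt^2 = 81*t^2*e^(4*t)*e^(9*t^2/8)/16 + 18*t*e^(4*t)*e^(9*t^2/8) + 73*e^(4*t)*e^(9*t^2/8)/4
d^3M/dt^3 = 729*t^3*e^(4*t)*e^(9*t^2/8)/64 + 243*t^2*e^(4*t)*e^(9*t^2/8)/4 + 1971*t*e^(4*t)*e^(9*t^2/8)/16 + 91*e^(4*t)*e^(9*t^2/8)

E[X^3] = d^3M/dt^3 |_{t=0} = 91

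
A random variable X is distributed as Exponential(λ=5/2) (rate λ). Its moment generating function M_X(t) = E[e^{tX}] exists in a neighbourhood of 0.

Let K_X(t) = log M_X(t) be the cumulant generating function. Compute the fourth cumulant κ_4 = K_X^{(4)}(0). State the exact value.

M_X(t) = 5/(2*(5/2 - t))
K_X(t) = log M_X(t) = -log(5/2 - t) - log(2) + log(5)
K′(t) = -2/(2*t - 5)
K′′(t) = 4/(4*t^2 - 20*t + 25)
K′′′(t) = -16/(8*t^3 - 60*t^2 + 150*t - 125)
K′′′′(t) = 96/(16*t^4 - 160*t^3 + 600*t^2 - 1000*t + 625)

κ_4 = K′′′′(0) = 96/625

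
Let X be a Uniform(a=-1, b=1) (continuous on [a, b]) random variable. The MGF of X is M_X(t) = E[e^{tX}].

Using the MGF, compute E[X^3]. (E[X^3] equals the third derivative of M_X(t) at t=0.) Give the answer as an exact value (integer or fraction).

E[X^3] = d^3M/dt^3 |_{t=0} = 0

M_X(t) = (e^(t) - e^(-t))/(2*t)
dM/dt = (t*e^(2*t) + t - e^(2*t) + 1)*e^(-t)/(2*t^2)
d^2M/dt^2 = (t^2*e^(2*t) - t^2 - 2*t*e^(2*t) - 2*t + 2*e^(2*t) - 2)*e^(-t)/(2*t^3)
d^3M/dt^3 = (t^3*e^(2*t) + t^3 - 3*t^2*e^(2*t) + 3*t^2 + 6*t*e^(2*t) + 6*t - 6*e^(2*t) + 6)*e^(-t)/(2*t^4)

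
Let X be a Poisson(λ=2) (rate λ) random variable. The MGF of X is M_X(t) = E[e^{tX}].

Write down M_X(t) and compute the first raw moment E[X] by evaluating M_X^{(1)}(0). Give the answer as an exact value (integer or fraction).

E[X] = dM/dt |_{t=0} = 2

M_X(t) = e^(2*e^(t) - 2)
dM/dt = 2*e^(-2)*e^(t)*e^(2*e^(t))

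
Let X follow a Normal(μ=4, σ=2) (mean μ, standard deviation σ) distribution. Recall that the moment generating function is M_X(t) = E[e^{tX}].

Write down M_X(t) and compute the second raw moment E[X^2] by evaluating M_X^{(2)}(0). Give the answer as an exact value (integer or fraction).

E[X^2] = M′′(0) = 20

M_X(t) = e^(2*t^2 + 4*t)
M′(t) = 4*t*e^(4*t)*e^(2*t^2) + 4*e^(4*t)*e^(2*t^2)
M′′(t) = 16*t^2*e^(4*t)*e^(2*t^2) + 32*t*e^(4*t)*e^(2*t^2) + 20*e^(4*t)*e^(2*t^2)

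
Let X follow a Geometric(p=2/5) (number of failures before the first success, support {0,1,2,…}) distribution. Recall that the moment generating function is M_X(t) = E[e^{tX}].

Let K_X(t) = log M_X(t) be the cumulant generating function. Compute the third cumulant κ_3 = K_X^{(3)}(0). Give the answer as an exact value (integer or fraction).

M_X(t) = 2/(5*(1 - 3*e^(t)/5))
K_X(t) = log M_X(t) = -log(1 - 3*e^(t)/5) - log(5) + log(2)
K^(3)(t) = (-45*e^(2*t) - 75*e^(t))/(27*e^(3*t) - 135*e^(2*t) + 225*e^(t) - 125)

κ_3 = K^(3)(0) = 15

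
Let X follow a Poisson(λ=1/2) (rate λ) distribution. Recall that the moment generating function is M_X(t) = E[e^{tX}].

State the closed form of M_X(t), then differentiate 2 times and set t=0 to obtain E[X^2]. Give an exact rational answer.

M_X(t) = e^(e^(t)/2 - 1/2)
dM/dt = e^(-1/2)*e^(t)*e^(e^(t)/2)/2
d^2M/dt^2 = (e^(2*t)*e^(e^(t)/2) + 2*e^(t)*e^(e^(t)/2))*e^(-1/2)/4

E[X^2] = d^2M/dt^2 |_{t=0} = 3/4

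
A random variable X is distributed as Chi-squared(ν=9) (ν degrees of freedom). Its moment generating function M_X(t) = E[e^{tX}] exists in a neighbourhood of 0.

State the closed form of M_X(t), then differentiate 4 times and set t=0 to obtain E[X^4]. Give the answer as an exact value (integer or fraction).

M_X(t) = (1 - 2*t)^(-9/2)
dM/dt = -9/(32*t^5*√(1 - 2*t) - 80*t^4*√(1 - 2*t) + 80*t^3*√(1 - 2*t) - 40*t^2*√(1 - 2*t) + 10*t*√(1 - 2*t) - √(1 - 2*t))
d^2M/dt^2 = 99/(64*t^6*√(1 - 2*t) - 192*t^5*√(1 - 2*t) + 240*t^4*√(1 - 2*t) - 160*t^3*√(1 - 2*t) + 60*t^2*√(1 - 2*t) - 12*t*√(1 - 2*t) + √(1 - 2*t))

E[X^4] = d^4M/dt^4 |_{t=0} = 19305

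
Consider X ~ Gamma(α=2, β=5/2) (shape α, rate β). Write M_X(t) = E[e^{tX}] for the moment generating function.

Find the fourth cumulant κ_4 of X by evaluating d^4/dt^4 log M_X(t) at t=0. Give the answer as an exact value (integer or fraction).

κ_4 = d^4K/dt^4 |_{t=0} = 192/625

M_X(t) = 25/(4*(5/2 - t)^2)
K_X(t) = log M_X(t) = -2*log(5/2 - t) - 2*log(2) + 2*log(5)
dK/dt = -4/(2*t - 5)
d^2K/dt^2 = 8/(4*t^2 - 20*t + 25)
d^3K/dt^3 = -32/(8*t^3 - 60*t^2 + 150*t - 125)
d^4K/dt^4 = 192/(16*t^4 - 160*t^3 + 600*t^2 - 1000*t + 625)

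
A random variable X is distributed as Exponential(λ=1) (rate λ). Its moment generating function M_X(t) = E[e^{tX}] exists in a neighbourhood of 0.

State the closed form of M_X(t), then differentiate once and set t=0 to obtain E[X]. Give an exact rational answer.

M_X(t) = 1/(1 - t)
dM/dt = 1/(t^2 - 2*t + 1)

E[X] = dM/dt |_{t=0} = 1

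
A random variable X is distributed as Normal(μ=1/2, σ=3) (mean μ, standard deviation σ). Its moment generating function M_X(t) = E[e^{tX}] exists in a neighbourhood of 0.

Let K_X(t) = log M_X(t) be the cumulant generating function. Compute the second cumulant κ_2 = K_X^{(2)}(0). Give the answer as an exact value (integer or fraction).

M_X(t) = e^(9*t^2/2 + t/2)
K_X(t) = log M_X(t) = 9*t^2/2 + t/2
K^(2)(t) = 9

κ_2 = K^(2)(0) = 9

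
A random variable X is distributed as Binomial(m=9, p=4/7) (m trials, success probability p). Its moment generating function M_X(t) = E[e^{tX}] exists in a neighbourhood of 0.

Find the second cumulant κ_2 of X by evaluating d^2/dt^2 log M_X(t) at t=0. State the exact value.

κ_2 = D^2[K](0) = 108/49

M_X(t) = (4*e^(t)/7 + 3/7)^9
K_X(t) = log M_X(t) = 9*log(4*e^(t)/7 + 3/7)
D^2[K](t) = 108*e^(t)/(16*e^(2*t) + 24*e^(t) + 9)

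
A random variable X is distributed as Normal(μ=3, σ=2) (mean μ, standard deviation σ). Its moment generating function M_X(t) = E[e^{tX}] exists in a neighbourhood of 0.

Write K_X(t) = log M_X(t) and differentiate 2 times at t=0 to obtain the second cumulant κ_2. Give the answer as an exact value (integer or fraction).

M_X(t) = e^(2*t^2 + 3*t)
K_X(t) = log M_X(t) = 2*t^2 + 3*t
K′(t) = 4*t + 3
K′′(t) = 4

κ_2 = K′′(0) = 4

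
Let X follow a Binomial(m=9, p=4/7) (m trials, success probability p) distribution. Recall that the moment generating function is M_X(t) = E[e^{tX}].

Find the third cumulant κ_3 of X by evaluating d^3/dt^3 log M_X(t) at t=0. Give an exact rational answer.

κ_3 = d^3K/dt^3 |_{t=0} = -108/343

M_X(t) = (4*e^(t)/7 + 3/7)^9
K_X(t) = log M_X(t) = 9*log(4*e^(t)/7 + 3/7)
dK/dt = 36*e^(t)/(4*e^(t) + 3)
d^2K/dt^2 = 108*e^(t)/(16*e^(2*t) + 24*e^(t) + 9)
d^3K/dt^3 = (-432*e^(2*t) + 324*e^(t))/(64*e^(3*t) + 144*e^(2*t) + 108*e^(t) + 27)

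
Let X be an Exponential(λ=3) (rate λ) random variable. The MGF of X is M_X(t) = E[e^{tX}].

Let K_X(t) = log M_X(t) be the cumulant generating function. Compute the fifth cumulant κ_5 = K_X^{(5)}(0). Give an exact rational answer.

κ_5 = d^5K/dt^5 |_{t=0} = 8/81

M_X(t) = 3/(3 - t)
K_X(t) = log M_X(t) = -log(3 - t) + log(3)
dK/dt = -1/(t - 3)
d^2K/dt^2 = 1/(t^2 - 6*t + 9)
d^3K/dt^3 = -2/(t^3 - 9*t^2 + 27*t - 27)
d^4K/dt^4 = 6/(t^4 - 12*t^3 + 54*t^2 - 108*t + 81)
d^5K/dt^5 = -24/(t^5 - 15*t^4 + 90*t^3 - 270*t^2 + 405*t - 243)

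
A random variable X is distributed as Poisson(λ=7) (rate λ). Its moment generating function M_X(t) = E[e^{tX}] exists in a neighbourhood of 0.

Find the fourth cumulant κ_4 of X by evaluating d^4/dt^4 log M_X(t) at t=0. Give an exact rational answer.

κ_4 = D^4[K](0) = 7

M_X(t) = e^(7*e^(t) - 7)
K_X(t) = log M_X(t) = 7*e^(t) - 7
D^4[K](t) = 7*e^(t)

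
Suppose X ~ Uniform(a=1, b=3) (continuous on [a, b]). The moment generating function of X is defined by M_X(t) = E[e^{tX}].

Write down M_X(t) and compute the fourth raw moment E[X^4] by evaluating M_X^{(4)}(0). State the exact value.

E[X^4] = M^(4)(0) = 121/5

M_X(t) = (e^(3*t) - e^(t))/(2*t)
M^(4)(t) = (81*t^4*e^(3*t) - t^4*e^(t) - 108*t^3*e^(3*t) + 4*t^3*e^(t) + 108*t^2*e^(3*t) - 12*t^2*e^(t) - 72*t*e^(3*t) + 24*t*e^(t) + 24*e^(3*t) - 24*e^(t))/(2*t^5)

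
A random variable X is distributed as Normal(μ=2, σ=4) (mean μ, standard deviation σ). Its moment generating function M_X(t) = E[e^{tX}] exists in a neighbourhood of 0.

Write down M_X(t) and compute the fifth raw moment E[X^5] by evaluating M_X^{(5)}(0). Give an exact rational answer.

E[X^5] = D^5[M](0) = 8992

M_X(t) = e^(8*t^2 + 2*t)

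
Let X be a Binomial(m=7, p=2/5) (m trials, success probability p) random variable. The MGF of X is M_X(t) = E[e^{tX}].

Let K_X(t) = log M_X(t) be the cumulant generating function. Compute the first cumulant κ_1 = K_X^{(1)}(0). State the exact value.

κ_1 = K′(0) = 14/5

M_X(t) = (2*e^(t)/5 + 3/5)^7
K_X(t) = log M_X(t) = 7*log(2*e^(t)/5 + 3/5)
K′(t) = 14*e^(t)/(2*e^(t) + 3)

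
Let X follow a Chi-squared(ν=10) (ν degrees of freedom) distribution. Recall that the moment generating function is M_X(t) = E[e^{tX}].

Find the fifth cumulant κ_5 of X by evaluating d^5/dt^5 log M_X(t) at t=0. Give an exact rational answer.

M_X(t) = (1 - 2*t)^(-5)
K_X(t) = log M_X(t) = -5*log(1 - 2*t)
K′(t) = -10/(2*t - 1)
K′′(t) = 20/(4*t^2 - 4*t + 1)
K′′′(t) = -80/(8*t^3 - 12*t^2 + 6*t - 1)
K′′′′(t) = 480/(16*t^4 - 32*t^3 + 24*t^2 - 8*t + 1)
K′′′′′(t) = -3840/(32*t^5 - 80*t^4 + 80*t^3 - 40*t^2 + 10*t - 1)

κ_5 = K′′′′′(0) = 3840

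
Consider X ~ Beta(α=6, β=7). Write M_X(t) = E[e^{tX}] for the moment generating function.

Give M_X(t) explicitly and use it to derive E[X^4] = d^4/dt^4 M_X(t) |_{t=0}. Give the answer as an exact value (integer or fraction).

M_X(t) = ₁F₁(6; 13; t)
M′(t) = 6*₁F₁(7; 14; t)/13
M′′(t) = 3*₁F₁(8; 15; t)/13
M′′′(t) = 8*₁F₁(9; 16; t)/65
M′′′′(t) = 9*₁F₁(10; 17; t)/130

E[X^4] = M′′′′(0) = 9/130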